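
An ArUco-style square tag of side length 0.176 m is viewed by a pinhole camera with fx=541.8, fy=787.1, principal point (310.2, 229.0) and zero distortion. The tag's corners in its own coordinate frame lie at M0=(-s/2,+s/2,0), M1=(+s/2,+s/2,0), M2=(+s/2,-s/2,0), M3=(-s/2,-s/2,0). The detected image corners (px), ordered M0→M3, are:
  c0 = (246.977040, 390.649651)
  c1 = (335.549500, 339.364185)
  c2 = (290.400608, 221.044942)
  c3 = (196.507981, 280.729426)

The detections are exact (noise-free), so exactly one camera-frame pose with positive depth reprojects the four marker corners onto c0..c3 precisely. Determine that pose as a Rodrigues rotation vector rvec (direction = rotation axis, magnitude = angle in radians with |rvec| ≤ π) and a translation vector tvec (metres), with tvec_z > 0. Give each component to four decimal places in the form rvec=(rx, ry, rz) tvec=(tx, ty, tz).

Intrinsics K: fx=541.8, fy=787.1, cx=310.2, cy=229.0
Marker side s = 0.176 m; corners in marker frame (Z=0):
  M0 = (-0.0880, +0.0880, 0)
  M1 = (+0.0880, +0.0880, 0)
  M2 = (+0.0880, -0.0880, 0)
  M3 = (-0.0880, -0.0880, 0)
Detected image corners:
  c0 = (246.977040, 390.649651) px
  c1 = (335.549500, 339.364185) px
  c2 = (290.400608, 221.044942) px
  c3 = (196.507981, 280.729426) px
Planar DLT: solve 8×8 A·h = b for H (H[2,2]=1):
  H  [+463.00711 +389.20338 +267.45919]
  H  [-377.42620 +783.07223 +310.65004]
  H  [-0.20488 +0.43870 +1.00000]
B = K⁻¹H; ‖b₁‖=1.078348, ‖b₂‖=1.078348; λ = 2/(‖b₁‖+‖b₂‖) = 0.927345, sign → tz>0 ⇒ λ=+0.927345
r₁ = λ·B[:,0] = (+0.90126,-0.38940,-0.18999); r₂ = λ·B[:,1] = (+0.43324,+0.80424,+0.40682)
r₃ = r₁×r₂ = (-0.00562,-0.44897,+0.89353); SVD([r₁ r₂ r₃]) → R = UVᵀ:
  R  [+0.90126 +0.43324 -0.00562]
  R  [-0.38940 +0.80424 -0.44897]
  R  [-0.18999 +0.40682 +0.89353]
t = (-0.07316, +0.09620, +0.92734) m
tr R = 2.599031; θ = arccos((tr R − 1)/2) = 0.644308 rad = 36.916°
axis k = ((R−Rᵀ)₃₂, (R−Rᵀ)₁₃, (R−Rᵀ)₂₁) / (2 sinθ) = (+0.712389, +0.153483, -0.684796)
rvec = θ·k = (+0.458998, +0.098890, -0.441220)

rvec=(0.4590, 0.0989, -0.4412) tvec=(-0.0732, 0.0962, 0.9273)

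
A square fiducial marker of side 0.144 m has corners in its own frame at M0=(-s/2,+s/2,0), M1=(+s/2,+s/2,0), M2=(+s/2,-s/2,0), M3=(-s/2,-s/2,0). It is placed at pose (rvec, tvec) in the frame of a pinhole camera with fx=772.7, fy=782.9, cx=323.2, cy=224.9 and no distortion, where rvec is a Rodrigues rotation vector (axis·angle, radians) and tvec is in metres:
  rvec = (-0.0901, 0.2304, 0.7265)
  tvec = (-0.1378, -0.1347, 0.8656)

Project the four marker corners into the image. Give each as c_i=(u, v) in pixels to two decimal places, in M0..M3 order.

c0=(114.93, 111.66) c1=(201.37, 193.10) c2=(288.89, 94.13) c3=(199.06, 16.58)

Intrinsics K: fx=772.7, fy=782.9, cx=323.2, cy=224.9
Marker side s = 0.144 m; corners in marker frame (Z=0):
  M0 = (-0.0720, +0.0720, 0)
  M1 = (+0.0720, +0.0720, 0)
  M2 = (+0.0720, -0.0720, 0)
  M3 = (-0.0720, -0.0720, 0)
rvec = (-0.0901, 0.2304, 0.7265), |rvec| = θ = 0.76747 rad = 43.973°
Rodrigues: sinθ=0.69431, 1−cosθ=0.28033; R = I + sinθ·[k]× + (1−cosθ)·[k]×²:
    [+0.72354 -0.66713 +0.17729]
    [+0.64737 +0.74494 +0.16118]
    [-0.23959 -0.00185 +0.97087]
t = (-0.1378, -0.1347, 0.8656) m
M0: Pc = R·M0+t = (-0.23793, -0.12768, +0.88272); u = 772.7·(-0.23793)/0.88272 + 323.2 = 114.9261, v = 782.9·(-0.12768)/0.88272 + 224.9 = 111.6622
M1: Pc = R·M1+t = (-0.13374, -0.03445, +0.84822); u = 772.7·(-0.13374)/0.84822 + 323.2 = 201.3678, v = 782.9·(-0.03445)/0.84822 + 224.9 = 193.0994
M2: Pc = R·M2+t = (-0.03767, -0.14172, +0.84848); u = 772.7·(-0.03767)/0.84848 + 323.2 = 288.8928, v = 782.9·(-0.14172)/0.84848 + 224.9 = 94.1298
M3: Pc = R·M3+t = (-0.14186, -0.23495, +0.88298); u = 772.7·(-0.14186)/0.88298 + 323.2 = 199.0572, v = 782.9·(-0.23495)/0.88298 + 224.9 = 16.5842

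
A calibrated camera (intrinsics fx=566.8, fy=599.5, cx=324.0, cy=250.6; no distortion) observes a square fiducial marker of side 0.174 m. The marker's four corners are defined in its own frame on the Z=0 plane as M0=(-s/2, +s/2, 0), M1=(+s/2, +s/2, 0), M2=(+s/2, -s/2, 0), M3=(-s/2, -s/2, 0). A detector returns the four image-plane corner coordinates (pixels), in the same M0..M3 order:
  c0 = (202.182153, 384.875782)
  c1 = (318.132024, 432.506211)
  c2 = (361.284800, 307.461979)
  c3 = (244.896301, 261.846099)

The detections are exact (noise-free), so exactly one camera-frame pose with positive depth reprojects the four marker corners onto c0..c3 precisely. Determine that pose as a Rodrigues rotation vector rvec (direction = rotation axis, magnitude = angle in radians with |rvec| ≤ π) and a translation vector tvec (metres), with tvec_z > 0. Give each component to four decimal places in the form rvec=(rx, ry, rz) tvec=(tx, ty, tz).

rvec=(-0.0212, 0.0683, 0.3504) tvec=(-0.0597, 0.1264, 0.7910)

Intrinsics K: fx=566.8, fy=599.5, cx=324.0, cy=250.6
Marker side s = 0.174 m; corners in marker frame (Z=0):
  M0 = (-0.0870, +0.0870, 0)
  M1 = (+0.0870, +0.0870, 0)
  M2 = (+0.0870, -0.0870, 0)
  M3 = (-0.0870, -0.0870, 0)
Detected image corners:
  c0 = (202.182153, 384.875782) px
  c1 = (318.132024, 432.506211) px
  c2 = (361.284800, 307.461979) px
  c3 = (244.896301, 261.846099) px
Planar DLT: solve 8×8 A·h = b for H (H[2,2]=1):
  H  [+642.54232 -249.89869 +281.19446]
  H  [+237.04855 +708.91586 +346.43115]
  H  [-0.08912 -0.01124 +1.00000]
B = K⁻¹H; ‖b₁‖=1.264261, ‖b₂‖=1.264261; λ = 2/(‖b₁‖+‖b₂‖) = 0.790976, sign → tz>0 ⇒ λ=+0.790976
r₁ = λ·B[:,0] = (+0.93697,+0.34223,-0.07049); r₂ = λ·B[:,1] = (-0.34366,+0.93905,-0.00889)
r₃ = r₁×r₂ = (+0.06315,+0.03255,+0.99747); SVD([r₁ r₂ r₃]) → R = UVᵀ:
  R  [+0.93697 -0.34366 +0.06315]
  R  [+0.34223 +0.93905 +0.03255]
  R  [-0.07049 -0.00889 +0.99747]
t = (-0.05974, +0.12644, +0.79098) m
tr R = 2.873496; θ = arccos((tr R − 1)/2) = 0.357576 rad = 20.488°
axis k = ((R−Rᵀ)₃₂, (R−Rᵀ)₁₃, (R−Rᵀ)₂₁) / (2 sinθ) = (-0.059199, +0.190917, +0.979819)
rvec = θ·k = (-0.021168, +0.068267, +0.350360)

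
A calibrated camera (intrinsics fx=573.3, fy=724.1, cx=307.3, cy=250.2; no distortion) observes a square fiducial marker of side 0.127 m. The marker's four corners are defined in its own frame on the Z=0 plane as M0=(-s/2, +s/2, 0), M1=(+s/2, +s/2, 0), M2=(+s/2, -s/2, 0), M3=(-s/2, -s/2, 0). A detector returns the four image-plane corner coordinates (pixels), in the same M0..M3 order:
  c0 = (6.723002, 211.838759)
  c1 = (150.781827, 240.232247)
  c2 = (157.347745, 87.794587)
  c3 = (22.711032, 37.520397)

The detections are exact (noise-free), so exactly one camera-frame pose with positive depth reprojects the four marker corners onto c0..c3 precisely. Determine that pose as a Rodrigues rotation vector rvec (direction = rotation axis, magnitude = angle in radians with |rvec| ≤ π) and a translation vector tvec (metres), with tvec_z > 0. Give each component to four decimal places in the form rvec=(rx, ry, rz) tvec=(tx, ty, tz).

rvec=(-0.2294, -0.6812, 0.0699) tvec=(-0.2015, -0.0782, 0.5308)

Intrinsics K: fx=573.3, fy=724.1, cx=307.3, cy=250.2
Marker side s = 0.127 m; corners in marker frame (Z=0):
  M0 = (-0.0635, +0.0635, 0)
  M1 = (+0.0635, +0.0635, 0)
  M2 = (+0.0635, -0.0635, 0)
  M3 = (-0.0635, -0.0635, 0)
Detected image corners:
  c0 = (6.723002, 211.838759) px
  c1 = (150.781827, 240.232247) px
  c2 = (157.347745, 87.794587) px
  c3 = (22.711032, 37.520397) px
Planar DLT: solve 8×8 A·h = b for H (H[2,2]=1):
  H  [+1194.09699 -123.06975 +89.68061]
  H  [+479.57306 +1216.79569 +143.52058]
  H  [+1.16012 -0.43852 +1.00000]
B = K⁻¹H; ‖b₁‖=1.883814, ‖b₂‖=1.883814; λ = 2/(‖b₁‖+‖b₂‖) = 0.530838, sign → tz>0 ⇒ λ=+0.530838
r₁ = λ·B[:,0] = (+0.77556,+0.13878,+0.61583); r₂ = λ·B[:,1] = (+0.01082,+0.97247,-0.23278)
r₃ = r₁×r₂ = (-0.63119,+0.18720,+0.75270); SVD([r₁ r₂ r₃]) → R = UVᵀ:
  R  [+0.77556 +0.01082 -0.63119]
  R  [+0.13878 +0.97247 +0.18720]
  R  [+0.61583 -0.23278 +0.75270]
t = (-0.20150, -0.07821, +0.53084) m
tr R = 2.500725; θ = arccos((tr R − 1)/2) = 0.722186 rad = 41.378°
axis k = ((R−Rᵀ)₃₂, (R−Rᵀ)₁₃, (R−Rᵀ)₂₁) / (2 sinθ) = (-0.317678, -0.943246, +0.096790)
rvec = θ·k = (-0.229423, -0.681199, +0.069900)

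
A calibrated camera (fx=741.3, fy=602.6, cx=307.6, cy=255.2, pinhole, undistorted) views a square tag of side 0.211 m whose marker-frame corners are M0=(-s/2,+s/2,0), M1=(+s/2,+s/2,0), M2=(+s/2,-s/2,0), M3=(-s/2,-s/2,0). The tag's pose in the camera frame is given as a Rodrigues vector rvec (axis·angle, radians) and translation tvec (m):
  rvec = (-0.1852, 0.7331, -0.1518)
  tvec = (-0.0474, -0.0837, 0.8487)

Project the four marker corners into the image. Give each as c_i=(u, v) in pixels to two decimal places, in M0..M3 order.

c0=(210.49, 282.31) c1=(344.45, 253.32) c2=(328.19, 99.49) c3=(203.21, 149.45)

Intrinsics K: fx=741.3, fy=602.6, cx=307.6, cy=255.2
Marker side s = 0.211 m; corners in marker frame (Z=0):
  M0 = (-0.1055, +0.1055, 0)
  M1 = (+0.1055, +0.1055, 0)
  M2 = (+0.1055, -0.1055, 0)
  M3 = (-0.1055, -0.1055, 0)
rvec = (-0.1852, 0.7331, -0.1518), |rvec| = θ = 0.77122 rad = 44.188°
Rodrigues: sinθ=0.69701, 1−cosθ=0.28294; R = I + sinθ·[k]× + (1−cosθ)·[k]×²:
    [+0.73338 +0.07261 +0.67593]
    [-0.20178 +0.97272 +0.11444]
    [-0.64919 -0.22032 +0.72802]
t = (-0.0474, -0.0837, 0.8487) m
M0: Pc = R·M0+t = (-0.11711, +0.04021, +0.89395); u = 741.3·(-0.11711)/0.89395 + 307.6 = 210.4860, v = 602.6·(+0.04021)/0.89395 + 255.2 = 282.3051
M1: Pc = R·M1+t = (+0.03763, -0.00237, +0.75697); u = 741.3·(+0.03763)/0.75697 + 307.6 = 344.4525, v = 602.6·(-0.00237)/0.75697 + 255.2 = 253.3168
M2: Pc = R·M2+t = (+0.02231, -0.20761, +0.80345); u = 741.3·(+0.02231)/0.80345 + 307.6 = 328.1854, v = 602.6·(-0.20761)/0.80345 + 255.2 = 99.4902
M3: Pc = R·M3+t = (-0.13243, -0.16503, +0.94043); u = 741.3·(-0.13243)/0.94043 + 307.6 = 203.2104, v = 602.6·(-0.16503)/0.94043 + 255.2 = 149.4511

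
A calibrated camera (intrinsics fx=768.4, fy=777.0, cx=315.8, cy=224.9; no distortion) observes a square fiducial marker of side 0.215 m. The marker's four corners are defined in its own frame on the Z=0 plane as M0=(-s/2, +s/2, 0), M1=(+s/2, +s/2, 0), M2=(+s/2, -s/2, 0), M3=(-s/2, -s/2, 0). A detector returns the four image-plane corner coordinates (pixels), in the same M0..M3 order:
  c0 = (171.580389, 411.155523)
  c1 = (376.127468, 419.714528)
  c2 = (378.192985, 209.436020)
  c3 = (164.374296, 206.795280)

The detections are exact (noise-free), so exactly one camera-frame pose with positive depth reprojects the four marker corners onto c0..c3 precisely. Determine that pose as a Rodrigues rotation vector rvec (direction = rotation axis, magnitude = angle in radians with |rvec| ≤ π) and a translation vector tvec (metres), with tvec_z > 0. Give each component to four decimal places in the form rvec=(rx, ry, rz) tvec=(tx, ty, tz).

Intrinsics K: fx=768.4, fy=777.0, cx=315.8, cy=224.9
Marker side s = 0.215 m; corners in marker frame (Z=0):
  M0 = (-0.1075, +0.1075, 0)
  M1 = (+0.1075, +0.1075, 0)
  M2 = (+0.1075, -0.1075, 0)
  M3 = (-0.1075, -0.1075, 0)
Detected image corners:
  c0 = (171.580389, 411.155523) px
  c1 = (376.127468, 419.714528) px
  c2 = (378.192985, 209.436020) px
  c3 = (164.374296, 206.795280) px
Planar DLT: solve 8×8 A·h = b for H (H[2,2]=1):
  H  [+934.74128 +68.93007 +271.04151]
  H  [-16.79290 +1028.87511 +314.04989]
  H  [-0.13839 +0.20785 +1.00000]
B = K⁻¹H; ‖b₁‖=1.280984, ‖b₂‖=1.280984; λ = 2/(‖b₁‖+‖b₂‖) = 0.780650, sign → tz>0 ⇒ λ=+0.780650
r₁ = λ·B[:,0] = (+0.99404,+0.01440,-0.10803); r₂ = λ·B[:,1] = (+0.00334,+0.98674,+0.16226)
r₃ = r₁×r₂ = (+0.10894,-0.16166,+0.98082); SVD([r₁ r₂ r₃]) → R = UVᵀ:
  R  [+0.99404 +0.00334 +0.10894]
  R  [+0.01440 +0.98674 -0.16166]
  R  [-0.10803 +0.16226 +0.98082]
t = (-0.04547, +0.08957, +0.78065) m
tr R = 2.961601; θ = arccos((tr R − 1)/2) = 0.196271 rad = 11.245°
axis k = ((R−Rᵀ)₃₂, (R−Rᵀ)₁₃, (R−Rᵀ)₂₁) / (2 sinθ) = (+0.830499, +0.556298, +0.028346)
rvec = θ·k = (+0.163003, +0.109185, +0.005564)

rvec=(0.1630, 0.1092, 0.0056) tvec=(-0.0455, 0.0896, 0.7806)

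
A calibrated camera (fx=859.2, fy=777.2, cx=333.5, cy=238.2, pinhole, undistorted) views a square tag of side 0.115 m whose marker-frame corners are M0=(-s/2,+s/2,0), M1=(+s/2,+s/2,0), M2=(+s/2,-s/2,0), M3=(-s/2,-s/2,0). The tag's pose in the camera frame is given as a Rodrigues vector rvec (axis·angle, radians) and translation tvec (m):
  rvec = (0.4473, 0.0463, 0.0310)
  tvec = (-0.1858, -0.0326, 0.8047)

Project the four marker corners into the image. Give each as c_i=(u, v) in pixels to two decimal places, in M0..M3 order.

Intrinsics K: fx=859.2, fy=777.2, cx=333.5, cy=238.2
Marker side s = 0.115 m; corners in marker frame (Z=0):
  M0 = (-0.0575, +0.0575, 0)
  M1 = (+0.0575, +0.0575, 0)
  M2 = (+0.0575, -0.0575, 0)
  M3 = (-0.0575, -0.0575, 0)
rvec = (0.4473, 0.0463, 0.0310), |rvec| = θ = 0.45076 rad = 25.826°
Rodrigues: sinθ=0.43565, 1−cosθ=0.09988; R = I + sinθ·[k]× + (1−cosθ)·[k]×²:
    [+0.99847 -0.01978 +0.05156]
    [+0.04014 +0.90117 -0.43160]
    [-0.03793 +0.43301 +0.90059]
t = (-0.1858, -0.0326, 0.8047) m
M0: Pc = R·M0+t = (-0.24435, +0.01691, +0.83178); u = 859.2·(-0.24435)/0.83178 + 333.5 = 81.0951, v = 777.2·(+0.01691)/0.83178 + 238.2 = 253.9997
M1: Pc = R·M1+t = (-0.12953, +0.02153, +0.82742); u = 859.2·(-0.12953)/0.82742 + 333.5 = 198.9996, v = 777.2·(+0.02153)/0.82742 + 238.2 = 258.4191
M2: Pc = R·M2+t = (-0.12725, -0.08211, +0.77762); u = 859.2·(-0.12725)/0.77762 + 333.5 = 192.8999, v = 777.2·(-0.08211)/0.77762 + 238.2 = 156.1352
M3: Pc = R·M3+t = (-0.24207, -0.08673, +0.78198); u = 859.2·(-0.24207)/0.78198 + 333.5 = 67.5214, v = 777.2·(-0.08673)/0.78198 + 238.2 = 152.0049

c0=(81.10, 254.00) c1=(199.00, 258.42) c2=(192.90, 156.14) c3=(67.52, 152.00)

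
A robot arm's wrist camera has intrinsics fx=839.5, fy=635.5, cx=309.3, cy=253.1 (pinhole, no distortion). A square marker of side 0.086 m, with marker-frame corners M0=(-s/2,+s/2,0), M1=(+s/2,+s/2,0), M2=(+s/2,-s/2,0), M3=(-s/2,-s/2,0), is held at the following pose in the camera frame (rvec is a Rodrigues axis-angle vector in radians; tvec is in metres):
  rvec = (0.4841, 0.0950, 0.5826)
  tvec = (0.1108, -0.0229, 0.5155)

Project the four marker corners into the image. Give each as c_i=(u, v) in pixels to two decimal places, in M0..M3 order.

c0=(393.01, 234.90) c1=(504.38, 290.91) c2=(593.43, 214.12) c3=(473.79, 152.93)

Intrinsics K: fx=839.5, fy=635.5, cx=309.3, cy=253.1
Marker side s = 0.086 m; corners in marker frame (Z=0):
  M0 = (-0.0430, +0.0430, 0)
  M1 = (+0.0430, +0.0430, 0)
  M2 = (+0.0430, -0.0430, 0)
  M3 = (-0.0430, -0.0430, 0)
rvec = (0.4841, 0.0950, 0.5826), |rvec| = θ = 0.76341 rad = 43.740°
Rodrigues: sinθ=0.69139, 1−cosθ=0.27752; R = I + sinθ·[k]× + (1−cosθ)·[k]×²:
    [+0.83407 -0.50574 +0.22034]
    [+0.54954 +0.72678 -0.41207]
    [+0.04826 +0.46478 +0.88411]
t = (0.1108, -0.0229, 0.5155) m
M0: Pc = R·M0+t = (+0.05319, -0.01528, +0.53341); u = 839.5·(+0.05319)/0.53341 + 309.3 = 393.0093, v = 635.5·(-0.01528)/0.53341 + 253.1 = 234.8972
M1: Pc = R·M1+t = (+0.12492, +0.03198, +0.53756); u = 839.5·(+0.12492)/0.53756 + 309.3 = 504.3832, v = 635.5·(+0.03198)/0.53756 + 253.1 = 290.9082
M2: Pc = R·M2+t = (+0.16841, -0.03052, +0.49759); u = 839.5·(+0.16841)/0.49759 + 309.3 = 593.4333, v = 635.5·(-0.03052)/0.49759 + 253.1 = 214.1194
M3: Pc = R·M3+t = (+0.09668, -0.07778, +0.49344); u = 839.5·(+0.09668)/0.49344 + 309.3 = 473.7866, v = 635.5·(-0.07778)/0.49344 + 253.1 = 152.9252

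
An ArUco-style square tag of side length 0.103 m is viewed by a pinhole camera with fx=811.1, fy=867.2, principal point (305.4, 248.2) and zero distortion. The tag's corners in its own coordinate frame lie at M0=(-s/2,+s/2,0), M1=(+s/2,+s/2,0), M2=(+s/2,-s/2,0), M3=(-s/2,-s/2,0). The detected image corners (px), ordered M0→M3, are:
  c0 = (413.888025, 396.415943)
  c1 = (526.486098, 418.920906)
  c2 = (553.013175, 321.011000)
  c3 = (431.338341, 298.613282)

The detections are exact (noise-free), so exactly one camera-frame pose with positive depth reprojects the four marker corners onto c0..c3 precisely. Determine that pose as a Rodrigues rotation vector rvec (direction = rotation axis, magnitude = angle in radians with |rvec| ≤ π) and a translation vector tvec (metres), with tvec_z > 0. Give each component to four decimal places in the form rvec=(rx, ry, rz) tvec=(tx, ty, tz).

Intrinsics K: fx=811.1, fy=867.2, cx=305.4, cy=248.2
Marker side s = 0.103 m; corners in marker frame (Z=0):
  M0 = (-0.0515, +0.0515, 0)
  M1 = (+0.0515, +0.0515, 0)
  M2 = (+0.0515, -0.0515, 0)
  M3 = (-0.0515, -0.0515, 0)
Detected image corners:
  c0 = (413.888025, 396.415943) px
  c1 = (526.486098, 418.920906) px
  c2 = (553.013175, 321.011000) px
  c3 = (431.338341, 298.613282) px
Planar DLT: solve 8×8 A·h = b for H (H[2,2]=1):
  H  [+1051.08101 +133.04915 +480.24422]
  H  [+154.97009 +1208.11250 +360.45131]
  H  [-0.17568 +0.71934 +1.00000]
B = K⁻¹H; ‖b₁‖=1.392261, ‖b₂‖=1.392261; λ = 2/(‖b₁‖+‖b₂‖) = 0.718256, sign → tz>0 ⇒ λ=+0.718256
r₁ = λ·B[:,0] = (+0.97828,+0.16447,-0.12618); r₂ = λ·B[:,1] = (-0.07672,+0.85274,+0.51667)
r₃ = r₁×r₂ = (+0.19258,-0.49577,+0.84684); SVD([r₁ r₂ r₃]) → R = UVᵀ:
  R  [+0.97828 -0.07672 +0.19258]
  R  [+0.16447 +0.85274 -0.49577]
  R  [-0.12618 +0.51667 +0.84684]
t = (+0.15483, +0.09297, +0.71826) m
tr R = 2.677854; θ = arccos((tr R − 1)/2) = 0.575488 rad = 32.973°
axis k = ((R−Rᵀ)₃₂, (R−Rᵀ)₁₃, (R−Rᵀ)₂₁) / (2 sinθ) = (+0.930131, +0.292846, +0.221581)
rvec = θ·k = (+0.535279, +0.168530, +0.127517)

rvec=(0.5353, 0.1685, 0.1275) tvec=(0.1548, 0.0930, 0.7183)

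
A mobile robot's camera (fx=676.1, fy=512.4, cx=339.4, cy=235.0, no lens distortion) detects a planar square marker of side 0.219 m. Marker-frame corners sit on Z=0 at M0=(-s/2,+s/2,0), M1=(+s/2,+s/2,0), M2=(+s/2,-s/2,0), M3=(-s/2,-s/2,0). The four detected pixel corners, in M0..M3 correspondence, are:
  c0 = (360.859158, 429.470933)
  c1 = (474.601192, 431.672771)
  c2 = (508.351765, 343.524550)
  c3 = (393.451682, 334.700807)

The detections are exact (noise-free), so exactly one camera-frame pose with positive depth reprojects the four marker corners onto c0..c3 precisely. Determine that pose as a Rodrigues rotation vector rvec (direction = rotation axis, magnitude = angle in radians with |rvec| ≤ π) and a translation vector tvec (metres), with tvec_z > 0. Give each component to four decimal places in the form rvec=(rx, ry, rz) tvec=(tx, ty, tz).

rvec=(0.1989, -0.3543, 0.2021) tvec=(0.1607, 0.3303, 1.1236)

Intrinsics K: fx=676.1, fy=512.4, cx=339.4, cy=235.0
Marker side s = 0.219 m; corners in marker frame (Z=0):
  M0 = (-0.1095, +0.1095, 0)
  M1 = (+0.1095, +0.1095, 0)
  M2 = (+0.1095, -0.1095, 0)
  M3 = (-0.1095, -0.1095, 0)
Detected image corners:
  c0 = (360.859158, 429.470933) px
  c1 = (474.601192, 431.672771) px
  c2 = (508.351765, 343.524550) px
  c3 = (393.451682, 334.700807) px
Planar DLT: solve 8×8 A·h = b for H (H[2,2]=1):
  H  [+661.90301 -90.87022 +436.07873]
  H  [+148.93111 +470.86629 +385.63924]
  H  [+0.32218 +0.13974 +1.00000]
B = K⁻¹H; ‖b₁‖=0.890025, ‖b₂‖=0.890025; λ = 2/(‖b₁‖+‖b₂‖) = 1.123564, sign → tz>0 ⇒ λ=+1.123564
r₁ = λ·B[:,0] = (+0.91825,+0.16055,+0.36199); r₂ = λ·B[:,1] = (-0.22983,+0.96048,+0.15701)
r₃ = r₁×r₂ = (-0.32248,-0.22737,+0.91886); SVD([r₁ r₂ r₃]) → R = UVᵀ:
  R  [+0.91825 -0.22983 -0.32248]
  R  [+0.16055 +0.96048 -0.22737]
  R  [+0.36199 +0.15701 +0.91886]
t = (+0.16066, +0.33031, +1.12356) m
tr R = 2.797597; θ = arccos((tr R − 1)/2) = 0.453775 rad = 25.999°
axis k = ((R−Rᵀ)₃₂, (R−Rᵀ)₁₃, (R−Rᵀ)₂₁) / (2 sinθ) = (+0.438422, -0.780720, +0.445267)
rvec = θ·k = (+0.198945, -0.354271, +0.202051)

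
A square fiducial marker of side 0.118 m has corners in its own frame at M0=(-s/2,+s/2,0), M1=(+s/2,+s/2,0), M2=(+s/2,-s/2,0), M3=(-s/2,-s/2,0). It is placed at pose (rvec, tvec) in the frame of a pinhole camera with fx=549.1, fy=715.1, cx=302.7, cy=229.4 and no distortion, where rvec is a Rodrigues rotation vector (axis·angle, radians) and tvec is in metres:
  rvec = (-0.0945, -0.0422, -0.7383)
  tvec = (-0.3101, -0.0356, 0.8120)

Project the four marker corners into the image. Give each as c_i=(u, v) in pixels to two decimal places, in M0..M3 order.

Intrinsics K: fx=549.1, fy=715.1, cx=302.7, cy=229.4
Marker side s = 0.118 m; corners in marker frame (Z=0):
  M0 = (-0.0590, +0.0590, 0)
  M1 = (+0.0590, +0.0590, 0)
  M2 = (+0.0590, -0.0590, 0)
  M3 = (-0.0590, -0.0590, 0)
rvec = (-0.0945, -0.0422, -0.7383), |rvec| = θ = 0.74552 rad = 42.715°
Rodrigues: sinθ=0.67835, 1−cosθ=0.26526; R = I + sinθ·[k]× + (1−cosθ)·[k]×²:
    [+0.73900 +0.67369 -0.00510]
    [-0.66988 +0.73559 +0.10086]
    [+0.07170 -0.07112 +0.99489]
t = (-0.3101, -0.0356, 0.8120) m
M0: Pc = R·M0+t = (-0.31395, +0.04732, +0.80357); u = 549.1·(-0.31395)/0.80357 + 302.7 = 88.1687, v = 715.1·(+0.04732)/0.80357 + 229.4 = 271.5123
M1: Pc = R·M1+t = (-0.22675, -0.03172, +0.81203); u = 549.1·(-0.22675)/0.81203 + 302.7 = 149.3699, v = 715.1·(-0.03172)/0.81203 + 229.4 = 201.4635
M2: Pc = R·M2+t = (-0.30625, -0.11852, +0.82043); u = 549.1·(-0.30625)/0.82043 + 302.7 = 97.7332, v = 715.1·(-0.11852)/0.82043 + 229.4 = 126.0933
M3: Pc = R·M3+t = (-0.39345, -0.03948, +0.81197); u = 549.1·(-0.39345)/0.81197 + 302.7 = 36.6265, v = 715.1·(-0.03948)/0.81197 + 229.4 = 194.6329

c0=(88.17, 271.51) c1=(149.37, 201.46) c2=(97.73, 126.09) c3=(36.63, 194.63)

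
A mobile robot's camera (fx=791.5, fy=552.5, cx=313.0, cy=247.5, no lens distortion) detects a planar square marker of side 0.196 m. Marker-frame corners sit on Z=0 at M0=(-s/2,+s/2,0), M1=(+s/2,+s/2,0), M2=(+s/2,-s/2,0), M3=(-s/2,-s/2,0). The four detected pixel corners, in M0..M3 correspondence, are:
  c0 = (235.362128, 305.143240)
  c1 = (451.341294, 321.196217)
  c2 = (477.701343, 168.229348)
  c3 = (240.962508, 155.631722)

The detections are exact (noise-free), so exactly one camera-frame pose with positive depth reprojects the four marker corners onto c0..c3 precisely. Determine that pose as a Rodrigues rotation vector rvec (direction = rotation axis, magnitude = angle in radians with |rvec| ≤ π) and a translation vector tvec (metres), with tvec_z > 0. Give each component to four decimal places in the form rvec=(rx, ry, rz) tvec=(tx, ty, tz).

rvec=(0.3136, 0.1233, 0.0752) tvec=(0.0313, -0.0083, 0.6833)

Intrinsics K: fx=791.5, fy=552.5, cx=313.0, cy=247.5
Marker side s = 0.196 m; corners in marker frame (Z=0):
  M0 = (-0.0980, +0.0980, 0)
  M1 = (+0.0980, +0.0980, 0)
  M2 = (+0.0980, -0.0980, 0)
  M3 = (-0.0980, -0.0980, 0)
Detected image corners:
  c0 = (235.362128, 305.143240) px
  c1 = (451.341294, 321.196217) px
  c2 = (477.701343, 168.229348) px
  c3 = (240.962508, 155.631722) px
Planar DLT: solve 8×8 A·h = b for H (H[2,2]=1):
  H  [+1096.37226 +79.73164 +349.21163]
  H  [+35.51796 +879.96346 +240.82192]
  H  [-0.15982 +0.45663 +1.00000]
B = K⁻¹H; ‖b₁‖=1.463495, ‖b₂‖=1.463495; λ = 2/(‖b₁‖+‖b₂‖) = 0.683296, sign → tz>0 ⇒ λ=+0.683296
r₁ = λ·B[:,0] = (+0.98967,+0.09285,-0.10920); r₂ = λ·B[:,1] = (-0.05456,+0.94851,+0.31201)
r₃ = r₁×r₂ = (+0.13255,-0.30284,+0.94378); SVD([r₁ r₂ r₃]) → R = UVᵀ:
  R  [+0.98967 -0.05456 +0.13255]
  R  [+0.09285 +0.94851 -0.30284]
  R  [-0.10920 +0.31201 +0.94378]
t = (+0.03126, -0.00826, +0.68330) m
tr R = 2.881964; θ = arccos((tr R − 1)/2) = 0.345276 rad = 19.783°
axis k = ((R−Rᵀ)₃₂, (R−Rᵀ)₁₃, (R−Rᵀ)₂₁) / (2 sinθ) = (+0.908314, +0.357139, +0.217754)
rvec = θ·k = (+0.313619, +0.123312, +0.075185)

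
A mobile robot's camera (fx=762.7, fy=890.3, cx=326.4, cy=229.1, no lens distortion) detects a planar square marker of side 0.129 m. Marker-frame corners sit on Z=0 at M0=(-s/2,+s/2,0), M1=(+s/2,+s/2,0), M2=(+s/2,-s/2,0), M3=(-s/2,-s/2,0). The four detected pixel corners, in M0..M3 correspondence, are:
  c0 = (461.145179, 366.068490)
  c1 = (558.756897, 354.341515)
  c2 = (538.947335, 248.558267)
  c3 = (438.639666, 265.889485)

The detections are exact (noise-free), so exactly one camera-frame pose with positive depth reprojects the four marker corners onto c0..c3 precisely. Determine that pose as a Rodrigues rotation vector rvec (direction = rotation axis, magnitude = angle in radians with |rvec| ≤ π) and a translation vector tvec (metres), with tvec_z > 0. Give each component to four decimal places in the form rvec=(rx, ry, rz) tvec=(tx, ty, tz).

Intrinsics K: fx=762.7, fy=890.3, cx=326.4, cy=229.1
Marker side s = 0.129 m; corners in marker frame (Z=0):
  M0 = (-0.0645, +0.0645, 0)
  M1 = (+0.0645, +0.0645, 0)
  M2 = (+0.0645, -0.0645, 0)
  M3 = (-0.0645, -0.0645, 0)
Detected image corners:
  c0 = (461.145179, 366.068490) px
  c1 = (558.756897, 354.341515) px
  c2 = (538.947335, 248.558267) px
  c3 = (438.639666, 265.889485) px
Planar DLT: solve 8×8 A·h = b for H (H[2,2]=1):
  H  [+576.87806 +310.36207 +498.35727]
  H  [-229.71121 +888.08590 +309.86438]
  H  [-0.38059 +0.29255 +1.00000]
B = K⁻¹H; ‖b₁‖=1.007703, ‖b₂‖=1.007704; λ = 2/(‖b₁‖+‖b₂‖) = 0.992355, sign → tz>0 ⇒ λ=+0.992355
r₁ = λ·B[:,0] = (+0.91221,-0.15886,-0.37768); r₂ = λ·B[:,1] = (+0.27957,+0.91518,+0.29032)
r₃ = r₁×r₂ = (+0.29952,-0.37042,+0.87925); SVD([r₁ r₂ r₃]) → R = UVᵀ:
  R  [+0.91221 +0.27957 +0.29952]
  R  [-0.15886 +0.91518 -0.37042]
  R  [-0.37768 +0.29032 +0.87925]
t = (+0.22374, +0.09002, +0.99236) m
tr R = 2.706636; θ = arccos((tr R − 1)/2) = 0.548480 rad = 31.426°
axis k = ((R−Rᵀ)₃₂, (R−Rᵀ)₁₃, (R−Rᵀ)₂₁) / (2 sinθ) = (+0.633629, +0.649417, -0.420441)
rvec = θ·k = (+0.347533, +0.356192, -0.230603)

rvec=(0.3475, 0.3562, -0.2306) tvec=(0.2237, 0.0900, 0.9924)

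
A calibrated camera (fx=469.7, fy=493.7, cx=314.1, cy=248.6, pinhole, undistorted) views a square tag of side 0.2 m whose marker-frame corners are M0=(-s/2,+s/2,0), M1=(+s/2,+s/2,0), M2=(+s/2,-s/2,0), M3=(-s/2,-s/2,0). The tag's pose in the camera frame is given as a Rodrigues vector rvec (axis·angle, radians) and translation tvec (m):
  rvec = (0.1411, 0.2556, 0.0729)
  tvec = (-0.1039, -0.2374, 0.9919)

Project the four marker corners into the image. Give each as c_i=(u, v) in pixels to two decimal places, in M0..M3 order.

c0=(220.38, 177.94) c1=(307.98, 183.41) c2=(313.11, 79.00) c3=(222.67, 78.51)

Intrinsics K: fx=469.7, fy=493.7, cx=314.1, cy=248.6
Marker side s = 0.2 m; corners in marker frame (Z=0):
  M0 = (-0.1000, +0.1000, 0)
  M1 = (+0.1000, +0.1000, 0)
  M2 = (+0.1000, -0.1000, 0)
  M3 = (-0.1000, -0.1000, 0)
rvec = (0.1411, 0.2556, 0.0729), |rvec| = θ = 0.30092 rad = 17.242°
Rodrigues: sinθ=0.29640, 1−cosθ=0.04494; R = I + sinθ·[k]× + (1−cosθ)·[k]×²:
    [+0.96494 -0.05391 +0.25686]
    [+0.08970 +0.98748 -0.12973]
    [-0.24666 +0.14823 +0.95770]
t = (-0.1039, -0.2374, 0.9919) m
M0: Pc = R·M0+t = (-0.20579, -0.14762, +1.03139); u = 469.7·(-0.20579)/1.03139 + 314.1 = 220.3843, v = 493.7·(-0.14762)/1.03139 + 248.6 = 177.9371
M1: Pc = R·M1+t = (-0.01280, -0.12968, +0.98206); u = 469.7·(-0.01280)/0.98206 + 314.1 = 307.9797, v = 493.7·(-0.12968)/0.98206 + 248.6 = 183.4065
M2: Pc = R·M2+t = (-0.00201, -0.32718, +0.95241); u = 469.7·(-0.00201)/0.95241 + 314.1 = 313.1063, v = 493.7·(-0.32718)/0.95241 + 248.6 = 79.0013
M3: Pc = R·M3+t = (-0.19500, -0.34512, +1.00174); u = 469.7·(-0.19500)/1.00174 + 314.1 = 222.6662, v = 493.7·(-0.34512)/1.00174 + 248.6 = 78.5115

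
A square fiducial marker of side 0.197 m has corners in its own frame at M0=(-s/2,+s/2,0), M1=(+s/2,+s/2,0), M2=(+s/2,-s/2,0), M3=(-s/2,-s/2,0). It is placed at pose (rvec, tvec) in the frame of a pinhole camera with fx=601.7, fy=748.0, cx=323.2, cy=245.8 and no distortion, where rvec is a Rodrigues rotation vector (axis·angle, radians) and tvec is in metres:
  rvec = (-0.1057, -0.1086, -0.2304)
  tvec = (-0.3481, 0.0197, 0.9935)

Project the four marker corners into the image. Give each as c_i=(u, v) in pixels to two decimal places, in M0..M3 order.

c0=(63.11, 351.08) c1=(184.40, 315.79) c2=(159.63, 173.90) c3=(39.97, 205.18)

Intrinsics K: fx=601.7, fy=748.0, cx=323.2, cy=245.8
Marker side s = 0.197 m; corners in marker frame (Z=0):
  M0 = (-0.0985, +0.0985, 0)
  M1 = (+0.0985, +0.0985, 0)
  M2 = (+0.0985, -0.0985, 0)
  M3 = (-0.0985, -0.0985, 0)
rvec = (-0.1057, -0.1086, -0.2304), |rvec| = θ = 0.27577 rad = 15.801°
Rodrigues: sinθ=0.27229, 1−cosθ=0.03778; R = I + sinθ·[k]× + (1−cosθ)·[k]×²:
    [+0.96777 +0.23319 -0.09513]
    [-0.22179 +0.96807 +0.11680]
    [+0.11933 -0.09193 +0.98859]
t = (-0.3481, 0.0197, 0.9935) m
M0: Pc = R·M0+t = (-0.42046, +0.13690, +0.97269); u = 601.7·(-0.42046)/0.97269 + 323.2 = 63.1091, v = 748.0·(+0.13690)/0.97269 + 245.8 = 351.0773
M1: Pc = R·M1+t = (-0.22981, +0.09321, +0.99620); u = 601.7·(-0.22981)/0.99620 + 323.2 = 184.3984, v = 748.0·(+0.09321)/0.99620 + 245.8 = 315.7866
M2: Pc = R·M2+t = (-0.27574, -0.09750, +1.01431); u = 601.7·(-0.27574)/1.01431 + 323.2 = 159.6251, v = 748.0·(-0.09750)/1.01431 + 245.8 = 173.8978
M3: Pc = R·M3+t = (-0.46639, -0.05381, +0.99080); u = 601.7·(-0.46639)/0.99080 + 323.2 = 39.9651, v = 748.0·(-0.05381)/0.99080 + 245.8 = 205.1770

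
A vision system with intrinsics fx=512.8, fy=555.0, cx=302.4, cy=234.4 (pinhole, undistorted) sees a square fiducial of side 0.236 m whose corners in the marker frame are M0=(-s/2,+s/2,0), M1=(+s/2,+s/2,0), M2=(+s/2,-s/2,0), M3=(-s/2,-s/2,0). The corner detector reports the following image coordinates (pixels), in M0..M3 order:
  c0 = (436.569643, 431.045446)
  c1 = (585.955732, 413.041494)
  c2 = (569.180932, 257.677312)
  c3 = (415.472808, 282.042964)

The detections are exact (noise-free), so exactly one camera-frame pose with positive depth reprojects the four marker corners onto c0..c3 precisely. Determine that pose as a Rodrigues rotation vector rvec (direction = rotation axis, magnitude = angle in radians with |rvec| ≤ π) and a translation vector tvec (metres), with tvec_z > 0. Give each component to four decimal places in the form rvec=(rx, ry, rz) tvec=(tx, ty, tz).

rvec=(0.1268, 0.1201, -0.1679) tvec=(0.3176, 0.1674, 0.8221)

Intrinsics K: fx=512.8, fy=555.0, cx=302.4, cy=234.4
Marker side s = 0.236 m; corners in marker frame (Z=0):
  M0 = (-0.1180, +0.1180, 0)
  M1 = (+0.1180, +0.1180, 0)
  M2 = (+0.1180, -0.1180, 0)
  M3 = (-0.1180, -0.1180, 0)
Detected image corners:
  c0 = (436.569643, 431.045446) px
  c1 = (585.955732, 413.041494) px
  c2 = (569.180932, 257.677312) px
  c3 = (415.472808, 282.042964) px
Planar DLT: solve 8×8 A·h = b for H (H[2,2]=1):
  H  [+562.93022 +150.92554 +500.54293]
  H  [-144.05346 +693.21170 +347.41057]
  H  [-0.15757 +0.14053 +1.00000]
B = K⁻¹H; ‖b₁‖=1.216466, ‖b₂‖=1.216466; λ = 2/(‖b₁‖+‖b₂‖) = 0.822053, sign → tz>0 ⇒ λ=+0.822053
r₁ = λ·B[:,0] = (+0.97880,-0.15866,-0.12953); r₂ = λ·B[:,1] = (+0.17382,+0.97798,+0.11553)
r₃ = r₁×r₂ = (+0.10835,-0.13559,+0.98482); SVD([r₁ r₂ r₃]) → R = UVᵀ:
  R  [+0.97880 +0.17382 +0.10835]
  R  [-0.15866 +0.97798 -0.13559]
  R  [-0.12953 +0.11553 +0.98482]
t = (+0.31764, +0.16739, +0.82205) m
tr R = 2.941600; θ = arccos((tr R − 1)/2) = 0.242252 rad = 13.880°
axis k = ((R−Rᵀ)₃₂, (R−Rᵀ)₁₃, (R−Rᵀ)₂₁) / (2 sinθ) = (+0.523400, +0.495803, -0.692987)
rvec = θ·k = (+0.126795, +0.120109, -0.167878)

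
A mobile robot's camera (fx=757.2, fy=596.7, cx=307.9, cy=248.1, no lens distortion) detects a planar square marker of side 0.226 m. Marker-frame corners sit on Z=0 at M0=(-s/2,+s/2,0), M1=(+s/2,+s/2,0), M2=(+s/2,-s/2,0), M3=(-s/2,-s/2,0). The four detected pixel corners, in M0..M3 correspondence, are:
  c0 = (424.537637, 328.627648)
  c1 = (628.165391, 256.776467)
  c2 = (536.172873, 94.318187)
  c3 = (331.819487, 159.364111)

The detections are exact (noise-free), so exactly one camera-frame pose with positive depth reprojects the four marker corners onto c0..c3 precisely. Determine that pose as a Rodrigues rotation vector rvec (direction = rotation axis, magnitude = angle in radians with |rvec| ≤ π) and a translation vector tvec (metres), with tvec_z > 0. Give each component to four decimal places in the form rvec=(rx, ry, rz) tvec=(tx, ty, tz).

rvec=(-0.0650, -0.1084, -0.4008) tvec=(0.1710, -0.0493, 0.7451)

Intrinsics K: fx=757.2, fy=596.7, cx=307.9, cy=248.1
Marker side s = 0.226 m; corners in marker frame (Z=0):
  M0 = (-0.1130, +0.1130, 0)
  M1 = (+0.1130, +0.1130, 0)
  M2 = (+0.1130, -0.1130, 0)
  M3 = (-0.1130, -0.1130, 0)
Detected image corners:
  c0 = (424.537637, 328.627648) px
  c1 = (628.165391, 256.776467) px
  c2 = (536.172873, 94.318187) px
  c3 = (331.819487, 159.364111) px
Planar DLT: solve 8×8 A·h = b for H (H[2,2]=1):
  H  [+978.70234 +381.73673 +481.70777]
  H  [-269.53810 +721.88249 +208.63414]
  H  [+0.15844 -0.05599 +1.00000]
B = K⁻¹H; ‖b₁‖=1.342102, ‖b₂‖=1.342102; λ = 2/(‖b₁‖+‖b₂‖) = 0.745100, sign → tz>0 ⇒ λ=+0.745100
r₁ = λ·B[:,0] = (+0.91506,-0.38566,+0.11805); r₂ = λ·B[:,1] = (+0.39260,+0.91876,-0.04172)
r₃ = r₁×r₂ = (-0.09237,+0.08452,+0.99213); SVD([r₁ r₂ r₃]) → R = UVᵀ:
  R  [+0.91506 +0.39260 -0.09237]
  R  [-0.38566 +0.91876 +0.08452]
  R  [+0.11805 -0.04172 +0.99213]
t = (+0.17103, -0.04928, +0.74510) m
tr R = 2.825950; θ = arccos((tr R − 1)/2) = 0.420279 rad = 24.080°
axis k = ((R−Rᵀ)₃₂, (R−Rᵀ)₁₃, (R−Rᵀ)₂₁) / (2 sinθ) = (-0.154707, -0.257868, -0.953714)
rvec = θ·k = (-0.065020, -0.108376, -0.400826)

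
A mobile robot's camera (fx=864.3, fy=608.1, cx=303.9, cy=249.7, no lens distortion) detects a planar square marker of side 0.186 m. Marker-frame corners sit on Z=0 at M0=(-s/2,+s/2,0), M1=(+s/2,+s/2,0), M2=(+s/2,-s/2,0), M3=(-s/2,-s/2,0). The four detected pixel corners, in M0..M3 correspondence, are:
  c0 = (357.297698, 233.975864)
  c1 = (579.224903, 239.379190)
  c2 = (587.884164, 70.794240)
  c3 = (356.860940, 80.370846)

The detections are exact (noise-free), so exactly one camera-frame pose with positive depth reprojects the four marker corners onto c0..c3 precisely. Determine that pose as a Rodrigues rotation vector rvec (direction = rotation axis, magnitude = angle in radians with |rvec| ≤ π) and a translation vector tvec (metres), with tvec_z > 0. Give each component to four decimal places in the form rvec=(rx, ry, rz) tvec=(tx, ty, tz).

Intrinsics K: fx=864.3, fy=608.1, cx=303.9, cy=249.7
Marker side s = 0.186 m; corners in marker frame (Z=0):
  M0 = (-0.0930, +0.0930, 0)
  M1 = (+0.0930, +0.0930, 0)
  M2 = (+0.0930, -0.0930, 0)
  M3 = (-0.0930, -0.0930, 0)
Detected image corners:
  c0 = (357.297698, 233.975864) px
  c1 = (579.224903, 239.379190) px
  c2 = (587.884164, 70.794240) px
  c3 = (356.860940, 80.370846) px
Planar DLT: solve 8×8 A·h = b for H (H[2,2]=1):
  H  [+983.27002 +76.33845 +465.04071]
  H  [-88.08031 +896.54402 +157.72820]
  H  [-0.49726 +0.20691 +1.00000]
B = K⁻¹H; ‖b₁‖=1.404784, ‖b₂‖=1.404784; λ = 2/(‖b₁‖+‖b₂‖) = 0.711853, sign → tz>0 ⇒ λ=+0.711853
r₁ = λ·B[:,0] = (+0.93430,+0.04224,-0.35397); r₂ = λ·B[:,1] = (+0.01109,+0.98903,+0.14729)
r₃ = r₁×r₂ = (+0.35631,-0.14153,+0.92359); SVD([r₁ r₂ r₃]) → R = UVᵀ:
  R  [+0.93430 +0.01109 +0.35631]
  R  [+0.04224 +0.98903 -0.14153]
  R  [-0.35397 +0.14729 +0.92359]
t = (+0.13272, -0.10766, +0.71185) m
tr R = 2.846918; θ = arccos((tr R − 1)/2) = 0.393797 rad = 22.563°
axis k = ((R−Rᵀ)₃₂, (R−Rᵀ)₁₃, (R−Rᵀ)₂₁) / (2 sinθ) = (+0.376365, +0.925582, +0.040599)
rvec = θ·k = (+0.148211, +0.364491, +0.015988)

rvec=(0.1482, 0.3645, 0.0160) tvec=(0.1327, -0.1077, 0.7119)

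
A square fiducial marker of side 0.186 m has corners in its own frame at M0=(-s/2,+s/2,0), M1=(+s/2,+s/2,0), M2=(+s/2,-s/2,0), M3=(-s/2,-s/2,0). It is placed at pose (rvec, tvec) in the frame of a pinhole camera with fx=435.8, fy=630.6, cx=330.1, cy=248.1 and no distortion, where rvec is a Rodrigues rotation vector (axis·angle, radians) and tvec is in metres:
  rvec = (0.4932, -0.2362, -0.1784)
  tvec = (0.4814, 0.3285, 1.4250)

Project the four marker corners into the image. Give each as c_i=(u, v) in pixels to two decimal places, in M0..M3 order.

Intrinsics K: fx=435.8, fy=630.6, cx=330.1, cy=248.1
Marker side s = 0.186 m; corners in marker frame (Z=0):
  M0 = (-0.0930, +0.0930, 0)
  M1 = (+0.0930, +0.0930, 0)
  M2 = (+0.0930, -0.0930, 0)
  M3 = (-0.0930, -0.0930, 0)
rvec = (0.4932, -0.2362, -0.1784), |rvec| = θ = 0.57521 rad = 32.957°
Rodrigues: sinθ=0.54401, 1−cosθ=0.16092; R = I + sinθ·[k]× + (1−cosθ)·[k]×²:
    [+0.95739 +0.11207 -0.26618]
    [-0.22538 +0.86621 -0.44595]
    [+0.18060 +0.48694 +0.85456]
t = (0.4814, 0.3285, 1.4250) m
M0: Pc = R·M0+t = (+0.40279, +0.43002, +1.45349); u = 435.8·(+0.40279)/1.45349 + 330.1 = 450.8671, v = 630.6·(+0.43002)/1.45349 + 248.1 = 434.6645
M1: Pc = R·M1+t = (+0.58086, +0.38810, +1.48708); u = 435.8·(+0.58086)/1.48708 + 330.1 = 500.3250, v = 630.6·(+0.38810)/1.48708 + 248.1 = 412.6735
M2: Pc = R·M2+t = (+0.56001, +0.22698, +1.39651); u = 435.8·(+0.56001)/1.39651 + 330.1 = 504.8603, v = 630.6·(+0.22698)/1.39651 + 248.1 = 350.5945
M3: Pc = R·M3+t = (+0.38194, +0.26890, +1.36292); u = 435.8·(+0.38194)/1.36292 + 330.1 = 452.2275, v = 630.6·(+0.26890)/1.36292 + 248.1 = 372.5168

c0=(450.87, 434.66) c1=(500.32, 412.67) c2=(504.86, 350.59) c3=(452.23, 372.52)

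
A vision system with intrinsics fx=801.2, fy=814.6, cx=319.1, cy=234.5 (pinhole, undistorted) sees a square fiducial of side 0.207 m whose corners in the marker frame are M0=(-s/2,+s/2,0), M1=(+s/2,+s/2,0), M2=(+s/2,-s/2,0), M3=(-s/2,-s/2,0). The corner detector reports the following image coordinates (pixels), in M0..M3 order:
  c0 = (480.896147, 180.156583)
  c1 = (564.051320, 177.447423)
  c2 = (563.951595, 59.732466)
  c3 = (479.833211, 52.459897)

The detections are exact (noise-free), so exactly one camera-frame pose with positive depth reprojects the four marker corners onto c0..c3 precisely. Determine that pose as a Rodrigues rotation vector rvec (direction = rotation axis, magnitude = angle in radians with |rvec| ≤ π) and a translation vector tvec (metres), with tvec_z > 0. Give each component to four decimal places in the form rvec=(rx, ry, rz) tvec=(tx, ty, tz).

Intrinsics K: fx=801.2, fy=814.6, cx=319.1, cy=234.5
Marker side s = 0.207 m; corners in marker frame (Z=0):
  M0 = (-0.1035, +0.1035, 0)
  M1 = (+0.1035, +0.1035, 0)
  M2 = (+0.1035, -0.1035, 0)
  M3 = (-0.1035, -0.1035, 0)
Detected image corners:
  c0 = (480.896147, 180.156583) px
  c1 = (564.051320, 177.447423) px
  c2 = (563.951595, 59.732466) px
  c3 = (479.833211, 52.459897) px
Planar DLT: solve 8×8 A·h = b for H (H[2,2]=1):
  H  [+608.72332 +30.34325 +523.88130]
  H  [+56.93026 +598.01791 +117.83137]
  H  [+0.39200 +0.05291 +1.00000]
B = K⁻¹H; ‖b₁‖=0.721033, ‖b₂‖=0.721033; λ = 2/(‖b₁‖+‖b₂‖) = 1.386899, sign → tz>0 ⇒ λ=+1.386899
r₁ = λ·B[:,0] = (+0.83719,-0.05958,+0.54366); r₂ = λ·B[:,1] = (+0.02330,+0.99703,+0.07338)
r₃ = r₁×r₂ = (-0.54642,-0.04877,+0.83609); SVD([r₁ r₂ r₃]) → R = UVᵀ:
  R  [+0.83719 +0.02330 -0.54642]
  R  [-0.05958 +0.99703 -0.04877]
  R  [+0.54366 +0.07338 +0.83609]
t = (+0.35448, -0.19863, +1.38690) m
tr R = 2.670313; θ = arccos((tr R − 1)/2) = 0.582379 rad = 33.368°
axis k = ((R−Rᵀ)₃₂, (R−Rᵀ)₁₃, (R−Rᵀ)₂₁) / (2 sinθ) = (+0.111044, -0.990956, -0.075340)
rvec = θ·k = (+0.064670, -0.577112, -0.043876)

rvec=(0.0647, -0.5771, -0.0439) tvec=(0.3545, -0.1986, 1.3869)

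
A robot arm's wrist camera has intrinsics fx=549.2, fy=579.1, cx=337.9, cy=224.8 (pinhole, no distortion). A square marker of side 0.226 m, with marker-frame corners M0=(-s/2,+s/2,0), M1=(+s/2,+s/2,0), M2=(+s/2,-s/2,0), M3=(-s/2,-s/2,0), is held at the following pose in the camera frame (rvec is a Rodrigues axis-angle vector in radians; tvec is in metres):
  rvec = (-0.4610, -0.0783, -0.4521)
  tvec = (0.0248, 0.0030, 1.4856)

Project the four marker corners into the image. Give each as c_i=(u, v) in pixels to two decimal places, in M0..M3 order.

c0=(327.38, 281.45) c1=(404.11, 243.73) c2=(365.08, 175.22) c3=(292.06, 208.85)

Intrinsics K: fx=549.2, fy=579.1, cx=337.9, cy=224.8
Marker side s = 0.226 m; corners in marker frame (Z=0):
  M0 = (-0.1130, +0.1130, 0)
  M1 = (+0.1130, +0.1130, 0)
  M2 = (+0.1130, -0.1130, 0)
  M3 = (-0.1130, -0.1130, 0)
rvec = (-0.4610, -0.0783, -0.4521), |rvec| = θ = 0.65042 rad = 37.266°
Rodrigues: sinθ=0.60552, 1−cosθ=0.20417; R = I + sinθ·[k]× + (1−cosθ)·[k]×²:
    [+0.89840 +0.43831 +0.02769]
    [-0.40347 +0.79879 +0.44626]
    [+0.17348 -0.41209 +0.89447]
t = (0.0248, 0.0030, 1.4856) m
M0: Pc = R·M0+t = (-0.02719, +0.13886, +1.41943); u = 549.2·(-0.02719)/1.41943 + 337.9 = 327.3799, v = 579.1·(+0.13886)/1.41943 + 224.8 = 281.4502
M1: Pc = R·M1+t = (+0.17585, +0.04767, +1.45864); u = 549.2·(+0.17585)/1.45864 + 337.9 = 404.1096, v = 579.1·(+0.04767)/1.45864 + 224.8 = 243.7261
M2: Pc = R·M2+t = (+0.07679, -0.13286, +1.55177); u = 549.2·(+0.07679)/1.55177 + 337.9 = 365.0772, v = 579.1·(-0.13286)/1.55177 + 224.8 = 175.2202
M3: Pc = R·M3+t = (-0.12625, -0.04167, +1.51256); u = 549.2·(-0.12625)/1.51256 + 337.9 = 292.0603, v = 579.1·(-0.04167)/1.51256 + 224.8 = 208.8459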